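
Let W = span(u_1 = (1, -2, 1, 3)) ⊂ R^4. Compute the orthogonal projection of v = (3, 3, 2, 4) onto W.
proj_W(v) = (11/15, -22/15, 11/15, 11/5)

Set up U = [u_1 | ... | u_1] ∈ R^(4×1). The projector onto W = col(U) is P = U (U^T U)^(-1) U^T.
Compute U^T U =
  [15],
and U^T v = (11).
Solve U^T U · c = U^T v for the coefficients: c = (11/15). The projection is proj_W(v) = U c.
Check: (v - proj_W(v)) · u_1 = 0  (should be 0).
Result: proj_W(v) = (11/15, -22/15, 11/15, 11/5).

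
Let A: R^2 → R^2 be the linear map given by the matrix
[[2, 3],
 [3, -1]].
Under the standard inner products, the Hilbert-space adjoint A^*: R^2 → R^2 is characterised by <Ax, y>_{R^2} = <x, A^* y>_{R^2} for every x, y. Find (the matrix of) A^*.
A^* = A^T =
[[2, 3],
 [3, -1]]

For real matrices with standard dot products, the defining identity <Ax, y> = <x, A^* y> gives (Ax)^T y = x^T (A^*) y, i.e. x^T A^T y = x^T (A^*) y. Since this holds for all x, y, we must have A^* = A^T. Therefore
A^* =
[[2, 3],
 [3, -1]].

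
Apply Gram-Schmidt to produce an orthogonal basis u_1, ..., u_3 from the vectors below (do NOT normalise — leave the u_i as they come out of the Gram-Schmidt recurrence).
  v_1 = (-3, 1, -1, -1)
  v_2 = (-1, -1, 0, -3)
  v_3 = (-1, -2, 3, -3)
Orthogonal basis:
  u_1 = (-3, 1, -1, -1)
  u_2 = (1/4, -17/12, 5/12, -31/12)
  u_3 = (-115/107, -26/107, 272/107, 47/107)

Apply the Gram-Schmidt recurrence
  u_1 = v_1
  u_i = v_i − Σ_{j<i} ((v_i · u_j) / (u_j · u_j)) · u_j.

Step by step this gives:
  u_1 = (-3, 1, -1, -1)
  u_2 = (1/4, -17/12, 5/12, -31/12)
  u_3 = (-115/107, -26/107, 272/107, 47/107)

Orthogonality check:
  u_2 · u_1 = 0 (should be 0)
  u_3 · u_1 = 0 (should be 0)
  u_3 · u_2 = 0 (should be 0)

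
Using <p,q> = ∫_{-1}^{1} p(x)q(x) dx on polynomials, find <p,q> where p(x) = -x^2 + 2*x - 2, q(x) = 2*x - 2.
<p,q> = 12

Expand the product: p(x)·q(x) = -2*x^3 + 6*x^2 - 8*x + 4.
∫_{-1}^{1} of each monomial x^k gives [2/(k+1) if k even, 0 if k odd]. Integrating term-by-term (or equivalently evaluating the antiderivative F(x) = -x^4/2 + 2*x^3 - 4*x^2 + 4*x at the endpoints):
  F(1) − F(−1) = 3/2 − (-21/2) = 12.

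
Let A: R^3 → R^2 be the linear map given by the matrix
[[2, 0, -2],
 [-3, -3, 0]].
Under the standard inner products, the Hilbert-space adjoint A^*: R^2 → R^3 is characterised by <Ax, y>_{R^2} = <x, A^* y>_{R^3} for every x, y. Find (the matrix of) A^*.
A^* = A^T =
[[2, -3],
 [0, -3],
 [-2, 0]]

For real matrices with standard dot products, the defining identity <Ax, y> = <x, A^* y> gives (Ax)^T y = x^T (A^*) y, i.e. x^T A^T y = x^T (A^*) y. Since this holds for all x, y, we must have A^* = A^T. Therefore
A^* =
[[2, -3],
 [0, -3],
 [-2, 0]].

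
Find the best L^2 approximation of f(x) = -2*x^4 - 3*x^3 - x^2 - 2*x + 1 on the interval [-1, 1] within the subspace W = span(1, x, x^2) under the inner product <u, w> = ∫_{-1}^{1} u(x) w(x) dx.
g(x) = -19*x^2/7 - 19*x/5 + 41/35

The best approximation g ∈ W is the orthogonal projection of f onto W. Writing g = a_0 + a_1 x + a_2 x^2, the coefficients solve the normal equations G · a = b where
  G_{ij} = <φ_i, φ_j> and b_i = <f, φ_i>, with φ_0 = 1, φ_1 = x, φ_2 = x^2.
G =
  [2, 0, 2/3]
  [0, 2/3, 0]
  [2/3, 0, 2/5],
b = (8/15, -38/15, -32/105).
Solving gives a_0 = 41/35, a_1 = -19/5, a_2 = -19/7, so
  g(x) = -19*x^2/7 - 19*x/5 + 41/35.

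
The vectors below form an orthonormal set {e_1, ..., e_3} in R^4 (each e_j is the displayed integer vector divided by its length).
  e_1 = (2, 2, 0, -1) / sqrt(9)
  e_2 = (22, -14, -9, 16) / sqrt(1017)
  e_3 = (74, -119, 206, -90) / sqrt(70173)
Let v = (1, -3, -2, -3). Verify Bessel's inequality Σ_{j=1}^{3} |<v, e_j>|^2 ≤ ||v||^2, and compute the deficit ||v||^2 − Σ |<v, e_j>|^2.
Σ |<v, e_j>|^2 = 1514/621; ||v||^2 = 23; deficit = 12769/621

Write each e_j = u_j / sqrt(<u_j, u_j>) where u_j is the displayed integer vector. Then <v, e_j> = <v, u_j> / sqrt(<u_j, u_j>), so |<v, e_j>|^2 = <v, u_j>^2 / <u_j, u_j>.
Coefficients: <v, e_1> = -1/sqrt(9), <v, e_2> = 34/sqrt(1017), <v, e_3> = 289/sqrt(70173).
Square and sum: Σ |<v, e_j>|^2 = 1514/621.
Compute ||v||^2 = v·v = 23.
Deficit = 23 − 1514/621 = 12769/621 ≥ 0, confirming Bessel's inequality. (The deficit equals ||v − Σ <v,e_j> e_j||^2, the squared distance from v to span{e_j}.)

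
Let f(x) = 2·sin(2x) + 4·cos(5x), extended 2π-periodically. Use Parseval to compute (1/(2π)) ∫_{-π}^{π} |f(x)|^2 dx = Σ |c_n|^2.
Σ |c_n|^2 = 10

Expand |f|^2 and use orthogonality of {sin(nx), cos(mx)} on [-π, π]:
  ∫_{-π}^{π} sin(nx)^2 dx = π, ∫ cos(mx)^2 dx = π, and cross terms integrate to 0.
So ∫_{-π}^{π} f(x)^2 dx = 2^2 · π + 4^2 · π = (4 + 16)π.
Divide by 2π: (4 + 16)/2 = 10.
By Parseval, this equals Σ |c_n|^2.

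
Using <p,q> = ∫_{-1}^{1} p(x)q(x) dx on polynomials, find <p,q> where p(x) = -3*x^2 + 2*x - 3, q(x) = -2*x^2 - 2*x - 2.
<p,q> = 296/15

Expand the product: p(x)·q(x) = 6*x^4 + 2*x^3 + 8*x^2 + 2*x + 6.
∫_{-1}^{1} of each monomial x^k gives [2/(k+1) if k even, 0 if k odd]. Integrating term-by-term (or equivalently evaluating the antiderivative F(x) = 6*x^5/5 + x^4/2 + 8*x^3/3 + x^2 + 6*x at the endpoints):
  F(1) − F(−1) = 341/30 − (-251/30) = 296/15.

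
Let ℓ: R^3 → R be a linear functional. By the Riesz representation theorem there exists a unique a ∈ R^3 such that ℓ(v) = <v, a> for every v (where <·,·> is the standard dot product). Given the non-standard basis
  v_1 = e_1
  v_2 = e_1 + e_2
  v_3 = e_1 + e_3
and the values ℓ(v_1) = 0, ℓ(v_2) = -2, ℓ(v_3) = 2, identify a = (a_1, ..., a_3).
a = (0, -2, 2)

Write a = (a_1, ..., a_3) in the standard basis. For each basis vector v_i, ℓ(v_i) = <v_i, a> is a linear equation in the a_j's. Collect the n equations into a matrix system V a = ℓ, where row i of V is v_i (expressed in the standard basis). Since V is invertible (lower-triangular with 1s on the diagonal, up to permutation), solve by back-substitution:
  V =
[[1, 0, 0],
 [1, 1, 0],
 [1, 0, 1]]
  V a = (0, -2, 2)
Solving gives a = (0, -2, 2).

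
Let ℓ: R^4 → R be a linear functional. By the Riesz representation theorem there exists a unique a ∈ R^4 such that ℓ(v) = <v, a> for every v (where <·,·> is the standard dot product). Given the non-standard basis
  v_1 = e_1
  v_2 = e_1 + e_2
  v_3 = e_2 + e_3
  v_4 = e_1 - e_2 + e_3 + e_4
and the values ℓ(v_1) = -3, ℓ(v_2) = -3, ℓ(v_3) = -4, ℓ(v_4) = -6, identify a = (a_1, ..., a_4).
a = (-3, 0, -4, 1)

Write a = (a_1, ..., a_4) in the standard basis. For each basis vector v_i, ℓ(v_i) = <v_i, a> is a linear equation in the a_j's. Collect the n equations into a matrix system V a = ℓ, where row i of V is v_i (expressed in the standard basis). Since V is invertible (lower-triangular with 1s on the diagonal, up to permutation), solve by back-substitution:
  V =
[[1, 0, 0, 0],
 [1, 1, 0, 0],
 [0, 1, 1, 0],
 [1, -1, 1, 1]]
  V a = (-3, -3, -4, -6)
Solving gives a = (-3, 0, -4, 1).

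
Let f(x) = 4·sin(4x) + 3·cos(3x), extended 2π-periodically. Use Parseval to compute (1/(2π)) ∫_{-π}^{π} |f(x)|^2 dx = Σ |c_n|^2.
Σ |c_n|^2 = 25/2

Expand |f|^2 and use orthogonality of {sin(nx), cos(mx)} on [-π, π]:
  ∫_{-π}^{π} sin(nx)^2 dx = π, ∫ cos(mx)^2 dx = π, and cross terms integrate to 0.
So ∫_{-π}^{π} f(x)^2 dx = 4^2 · π + 3^2 · π = (16 + 9)π.
Divide by 2π: (16 + 9)/2 = 25/2.
By Parseval, this equals Σ |c_n|^2.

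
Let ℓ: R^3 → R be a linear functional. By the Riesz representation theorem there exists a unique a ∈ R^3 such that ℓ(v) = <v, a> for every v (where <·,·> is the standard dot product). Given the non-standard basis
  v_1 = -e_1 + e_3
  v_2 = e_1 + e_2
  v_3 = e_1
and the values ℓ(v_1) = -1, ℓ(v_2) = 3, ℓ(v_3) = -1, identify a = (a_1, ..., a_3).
a = (-1, 4, -2)

Write a = (a_1, ..., a_3) in the standard basis. For each basis vector v_i, ℓ(v_i) = <v_i, a> is a linear equation in the a_j's. Collect the n equations into a matrix system V a = ℓ, where row i of V is v_i (expressed in the standard basis). Since V is invertible (lower-triangular with 1s on the diagonal, up to permutation), solve by back-substitution:
  V =
[[-1, 0, 1],
 [1, 1, 0],
 [1, 0, 0]]
  V a = (-1, 3, -1)
Solving gives a = (-1, 4, -2).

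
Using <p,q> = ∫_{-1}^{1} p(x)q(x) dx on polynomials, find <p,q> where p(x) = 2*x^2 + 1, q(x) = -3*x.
<p,q> = 0

Expand the product: p(x)·q(x) = -6*x^3 - 3*x.
∫_{-1}^{1} of each monomial x^k gives [2/(k+1) if k even, 0 if k odd]. Integrating term-by-term (or equivalently evaluating the antiderivative F(x) = -3*x^4/2 - 3*x^2/2 at the endpoints):
  F(1) − F(−1) = -3 − (-3) = 0.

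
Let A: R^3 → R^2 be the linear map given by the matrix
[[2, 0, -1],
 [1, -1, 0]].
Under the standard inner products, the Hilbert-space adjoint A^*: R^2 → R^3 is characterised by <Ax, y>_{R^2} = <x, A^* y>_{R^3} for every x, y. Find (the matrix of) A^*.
A^* = A^T =
[[2, 1],
 [0, -1],
 [-1, 0]]

For real matrices with standard dot products, the defining identity <Ax, y> = <x, A^* y> gives (Ax)^T y = x^T (A^*) y, i.e. x^T A^T y = x^T (A^*) y. Since this holds for all x, y, we must have A^* = A^T. Therefore
A^* =
[[2, 1],
 [0, -1],
 [-1, 0]].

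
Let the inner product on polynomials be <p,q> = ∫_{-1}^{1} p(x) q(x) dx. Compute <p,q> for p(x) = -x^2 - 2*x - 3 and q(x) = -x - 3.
<p,q> = 64/3

Expand the product: p(x)·q(x) = x^3 + 5*x^2 + 9*x + 9.
∫_{-1}^{1} of each monomial x^k gives [2/(k+1) if k even, 0 if k odd]. Integrating term-by-term (or equivalently evaluating the antiderivative F(x) = x^4/4 + 5*x^3/3 + 9*x^2/2 + 9*x at the endpoints):
  F(1) − F(−1) = 185/12 − (-71/12) = 64/3.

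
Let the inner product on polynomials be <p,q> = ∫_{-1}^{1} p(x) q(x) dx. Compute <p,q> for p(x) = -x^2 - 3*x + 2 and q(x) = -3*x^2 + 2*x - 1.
<p,q> = -152/15

Expand the product: p(x)·q(x) = 3*x^4 + 7*x^3 - 11*x^2 + 7*x - 2.
∫_{-1}^{1} of each monomial x^k gives [2/(k+1) if k even, 0 if k odd]. Integrating term-by-term (or equivalently evaluating the antiderivative F(x) = 3*x^5/5 + 7*x^4/4 - 11*x^3/3 + 7*x^2/2 - 2*x at the endpoints):
  F(1) − F(−1) = 11/60 − (619/60) = -152/15.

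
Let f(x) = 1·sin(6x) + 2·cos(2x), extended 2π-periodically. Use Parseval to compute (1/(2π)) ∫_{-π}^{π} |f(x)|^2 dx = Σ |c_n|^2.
Σ |c_n|^2 = 5/2

Expand |f|^2 and use orthogonality of {sin(nx), cos(mx)} on [-π, π]:
  ∫_{-π}^{π} sin(nx)^2 dx = π, ∫ cos(mx)^2 dx = π, and cross terms integrate to 0.
So ∫_{-π}^{π} f(x)^2 dx = 1^2 · π + 2^2 · π = (1 + 4)π.
Divide by 2π: (1 + 4)/2 = 5/2.
By Parseval, this equals Σ |c_n|^2.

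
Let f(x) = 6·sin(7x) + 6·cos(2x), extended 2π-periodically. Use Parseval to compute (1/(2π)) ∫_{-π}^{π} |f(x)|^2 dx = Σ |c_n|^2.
Σ |c_n|^2 = 36

Expand |f|^2 and use orthogonality of {sin(nx), cos(mx)} on [-π, π]:
  ∫_{-π}^{π} sin(nx)^2 dx = π, ∫ cos(mx)^2 dx = π, and cross terms integrate to 0.
So ∫_{-π}^{π} f(x)^2 dx = 6^2 · π + 6^2 · π = (36 + 36)π.
Divide by 2π: (36 + 36)/2 = 36.
By Parseval, this equals Σ |c_n|^2.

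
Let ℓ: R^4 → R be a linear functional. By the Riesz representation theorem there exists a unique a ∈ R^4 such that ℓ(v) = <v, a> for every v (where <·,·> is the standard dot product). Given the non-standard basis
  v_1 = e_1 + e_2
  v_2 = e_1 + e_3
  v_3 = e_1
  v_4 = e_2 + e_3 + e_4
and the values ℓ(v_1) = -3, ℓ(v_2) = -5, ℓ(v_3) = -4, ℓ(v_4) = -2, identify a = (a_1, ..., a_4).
a = (-4, 1, -1, -2)

Write a = (a_1, ..., a_4) in the standard basis. For each basis vector v_i, ℓ(v_i) = <v_i, a> is a linear equation in the a_j's. Collect the n equations into a matrix system V a = ℓ, where row i of V is v_i (expressed in the standard basis). Since V is invertible (lower-triangular with 1s on the diagonal, up to permutation), solve by back-substitution:
  V =
[[1, 1, 0, 0],
 [1, 0, 1, 0],
 [1, 0, 0, 0],
 [0, 1, 1, 1]]
  V a = (-3, -5, -4, -2)
Solving gives a = (-4, 1, -1, -2).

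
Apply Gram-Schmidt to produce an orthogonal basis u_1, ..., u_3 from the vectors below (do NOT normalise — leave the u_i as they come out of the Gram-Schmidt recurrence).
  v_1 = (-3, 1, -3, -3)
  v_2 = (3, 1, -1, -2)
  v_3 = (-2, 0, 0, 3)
Orthogonal basis:
  u_1 = (-3, 1, -3, -3)
  u_2 = (87/28, 27/28, -25/28, -53/28)
  u_3 = (62/419, 366/419, -432/419, 492/419)

Apply the Gram-Schmidt recurrence
  u_1 = v_1
  u_i = v_i − Σ_{j<i} ((v_i · u_j) / (u_j · u_j)) · u_j.

Step by step this gives:
  u_1 = (-3, 1, -3, -3)
  u_2 = (87/28, 27/28, -25/28, -53/28)
  u_3 = (62/419, 366/419, -432/419, 492/419)

Orthogonality check:
  u_2 · u_1 = 0 (should be 0)
  u_3 · u_1 = 0 (should be 0)
  u_3 · u_2 = 0 (should be 0)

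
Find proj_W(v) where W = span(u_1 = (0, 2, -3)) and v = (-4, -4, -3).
proj_W(v) = (0, 2/13, -3/13)

Set up U = [u_1 | ... | u_1] ∈ R^(3×1). The projector onto W = col(U) is P = U (U^T U)^(-1) U^T.
Compute U^T U =
  [13],
and U^T v = (1).
Solve U^T U · c = U^T v for the coefficients: c = (1/13). The projection is proj_W(v) = U c.
Check: (v - proj_W(v)) · u_1 = 0  (should be 0).
Result: proj_W(v) = (0, 2/13, -3/13).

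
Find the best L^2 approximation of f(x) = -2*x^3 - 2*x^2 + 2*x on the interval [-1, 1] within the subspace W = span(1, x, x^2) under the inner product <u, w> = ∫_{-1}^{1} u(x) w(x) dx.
g(x) = -2*x^2 + 4*x/5

The best approximation g ∈ W is the orthogonal projection of f onto W. Writing g = a_0 + a_1 x + a_2 x^2, the coefficients solve the normal equations G · a = b where
  G_{ij} = <φ_i, φ_j> and b_i = <f, φ_i>, with φ_0 = 1, φ_1 = x, φ_2 = x^2.
G =
  [2, 0, 2/3]
  [0, 2/3, 0]
  [2/3, 0, 2/5],
b = (-4/3, 8/15, -4/5).
Solving gives a_0 = 0, a_1 = 4/5, a_2 = -2, so
  g(x) = -2*x^2 + 4*x/5.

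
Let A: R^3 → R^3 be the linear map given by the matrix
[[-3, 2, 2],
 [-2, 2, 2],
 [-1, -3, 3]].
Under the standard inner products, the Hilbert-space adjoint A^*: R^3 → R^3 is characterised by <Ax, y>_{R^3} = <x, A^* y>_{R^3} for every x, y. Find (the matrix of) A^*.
A^* = A^T =
[[-3, -2, -1],
 [2, 2, -3],
 [2, 2, 3]]

For real matrices with standard dot products, the defining identity <Ax, y> = <x, A^* y> gives (Ax)^T y = x^T (A^*) y, i.e. x^T A^T y = x^T (A^*) y. Since this holds for all x, y, we must have A^* = A^T. Therefore
A^* =
[[-3, -2, -1],
 [2, 2, -3],
 [2, 2, 3]].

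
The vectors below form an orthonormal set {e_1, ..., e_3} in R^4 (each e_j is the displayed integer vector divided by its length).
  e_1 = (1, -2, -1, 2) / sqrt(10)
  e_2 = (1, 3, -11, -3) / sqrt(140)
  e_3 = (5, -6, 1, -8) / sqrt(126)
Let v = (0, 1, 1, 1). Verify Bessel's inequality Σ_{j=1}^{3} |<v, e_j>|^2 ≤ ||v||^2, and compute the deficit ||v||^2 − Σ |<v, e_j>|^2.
Σ |<v, e_j>|^2 = 83/36; ||v||^2 = 3; deficit = 25/36

Write each e_j = u_j / sqrt(<u_j, u_j>) where u_j is the displayed integer vector. Then <v, e_j> = <v, u_j> / sqrt(<u_j, u_j>), so |<v, e_j>|^2 = <v, u_j>^2 / <u_j, u_j>.
Coefficients: <v, e_1> = -1/sqrt(10), <v, e_2> = -11/sqrt(140), <v, e_3> = -13/sqrt(126).
Square and sum: Σ |<v, e_j>|^2 = 83/36.
Compute ||v||^2 = v·v = 3.
Deficit = 3 − 83/36 = 25/36 ≥ 0, confirming Bessel's inequality. (The deficit equals ||v − Σ <v,e_j> e_j||^2, the squared distance from v to span{e_j}.)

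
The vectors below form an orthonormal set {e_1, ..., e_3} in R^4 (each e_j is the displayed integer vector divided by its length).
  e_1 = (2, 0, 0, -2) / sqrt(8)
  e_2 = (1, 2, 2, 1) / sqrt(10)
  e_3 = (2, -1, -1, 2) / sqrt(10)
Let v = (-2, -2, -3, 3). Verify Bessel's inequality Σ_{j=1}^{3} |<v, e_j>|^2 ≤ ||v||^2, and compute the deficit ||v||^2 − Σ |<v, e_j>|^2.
Σ |<v, e_j>|^2 = 51/2; ||v||^2 = 26; deficit = 1/2

Write each e_j = u_j / sqrt(<u_j, u_j>) where u_j is the displayed integer vector. Then <v, e_j> = <v, u_j> / sqrt(<u_j, u_j>), so |<v, e_j>|^2 = <v, u_j>^2 / <u_j, u_j>.
Coefficients: <v, e_1> = -10/sqrt(8), <v, e_2> = -9/sqrt(10), <v, e_3> = 7/sqrt(10).
Square and sum: Σ |<v, e_j>|^2 = 51/2.
Compute ||v||^2 = v·v = 26.
Deficit = 26 − 51/2 = 1/2 ≥ 0, confirming Bessel's inequality. (The deficit equals ||v − Σ <v,e_j> e_j||^2, the squared distance from v to span{e_j}.)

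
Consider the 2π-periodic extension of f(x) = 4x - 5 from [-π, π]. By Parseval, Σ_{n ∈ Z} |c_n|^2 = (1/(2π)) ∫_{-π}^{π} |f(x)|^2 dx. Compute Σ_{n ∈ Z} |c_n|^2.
Σ |c_n|^2 = 16π^2/3 + 25

Expand and integrate term by term over [-π, π]:
  ∫ (4x)^2 dx = 16·(2π^3/3); ∫ 2·4·(-5)·x dx = 0 (odd integrand); ∫ (-5)^2 dx = 25·2π.
So (1/(2π)) ∫_{-π}^{π} (4x - 5)^2 dx = 16π^2/3 + 25 = 16π^2/3 + 25.
Parseval ⇒ Σ |c_n|^2 = 16π^2/3 + 25.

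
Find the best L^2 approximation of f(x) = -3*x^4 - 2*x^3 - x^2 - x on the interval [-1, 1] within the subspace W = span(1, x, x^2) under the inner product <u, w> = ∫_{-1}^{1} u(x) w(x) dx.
g(x) = -25*x^2/7 - 11*x/5 + 9/35

The best approximation g ∈ W is the orthogonal projection of f onto W. Writing g = a_0 + a_1 x + a_2 x^2, the coefficients solve the normal equations G · a = b where
  G_{ij} = <φ_i, φ_j> and b_i = <f, φ_i>, with φ_0 = 1, φ_1 = x, φ_2 = x^2.
G =
  [2, 0, 2/3]
  [0, 2/3, 0]
  [2/3, 0, 2/5],
b = (-28/15, -22/15, -44/35).
Solving gives a_0 = 9/35, a_1 = -11/5, a_2 = -25/7, so
  g(x) = -25*x^2/7 - 11*x/5 + 9/35.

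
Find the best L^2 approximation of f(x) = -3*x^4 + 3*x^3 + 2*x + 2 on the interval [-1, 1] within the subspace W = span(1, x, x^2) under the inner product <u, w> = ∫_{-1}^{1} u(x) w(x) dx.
g(x) = -18*x^2/7 + 19*x/5 + 79/35

The best approximation g ∈ W is the orthogonal projection of f onto W. Writing g = a_0 + a_1 x + a_2 x^2, the coefficients solve the normal equations G · a = b where
  G_{ij} = <φ_i, φ_j> and b_i = <f, φ_i>, with φ_0 = 1, φ_1 = x, φ_2 = x^2.
G =
  [2, 0, 2/3]
  [0, 2/3, 0]
  [2/3, 0, 2/5],
b = (14/5, 38/15, 10/21).
Solving gives a_0 = 79/35, a_1 = 19/5, a_2 = -18/7, so
  g(x) = -18*x^2/7 + 19*x/5 + 79/35.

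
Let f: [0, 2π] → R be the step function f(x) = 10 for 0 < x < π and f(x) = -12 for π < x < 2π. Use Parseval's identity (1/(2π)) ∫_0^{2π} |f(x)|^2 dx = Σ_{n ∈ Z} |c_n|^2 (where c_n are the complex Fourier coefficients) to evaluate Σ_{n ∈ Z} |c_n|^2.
Σ |c_n|^2 = 122

Parseval equates the L^2 energy of f (normalised by 1/(2π)) with the ℓ^2 sum of its Fourier coefficients: (1/(2π)) ∫_0^{2π} |f|^2 = Σ |c_n|^2.
Compute the left side: (1/(2π)) [∫_0^π 10^2 dx + ∫_π^{2π} (-12)^2 dx] = (1/(2π)) · (100π + 144π) = (100 + 144)/2 = 122.
So Σ_{n ∈ Z} |c_n|^2 = 122.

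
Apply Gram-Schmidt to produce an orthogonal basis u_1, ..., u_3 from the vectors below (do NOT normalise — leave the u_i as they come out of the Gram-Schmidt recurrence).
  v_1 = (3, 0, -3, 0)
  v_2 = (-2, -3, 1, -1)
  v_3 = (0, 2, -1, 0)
Orthogonal basis:
  u_1 = (3, 0, -3, 0)
  u_2 = (-1/2, -3, -1/2, -1)
  u_3 = (-16/21, 3/7, -16/21, -11/21)

Apply the Gram-Schmidt recurrence
  u_1 = v_1
  u_i = v_i − Σ_{j<i} ((v_i · u_j) / (u_j · u_j)) · u_j.

Step by step this gives:
  u_1 = (3, 0, -3, 0)
  u_2 = (-1/2, -3, -1/2, -1)
  u_3 = (-16/21, 3/7, -16/21, -11/21)

Orthogonality check:
  u_2 · u_1 = 0 (should be 0)
  u_3 · u_1 = 0 (should be 0)
  u_3 · u_2 = 0 (should be 0)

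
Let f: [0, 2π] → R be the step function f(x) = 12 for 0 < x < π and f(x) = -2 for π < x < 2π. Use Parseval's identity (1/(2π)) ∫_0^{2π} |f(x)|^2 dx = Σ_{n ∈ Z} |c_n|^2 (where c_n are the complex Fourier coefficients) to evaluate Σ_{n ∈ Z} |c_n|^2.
Σ |c_n|^2 = 74

Parseval equates the L^2 energy of f (normalised by 1/(2π)) with the ℓ^2 sum of its Fourier coefficients: (1/(2π)) ∫_0^{2π} |f|^2 = Σ |c_n|^2.
Compute the left side: (1/(2π)) [∫_0^π 12^2 dx + ∫_π^{2π} (-2)^2 dx] = (1/(2π)) · (144π + 4π) = (144 + 4)/2 = 74.
So Σ_{n ∈ Z} |c_n|^2 = 74.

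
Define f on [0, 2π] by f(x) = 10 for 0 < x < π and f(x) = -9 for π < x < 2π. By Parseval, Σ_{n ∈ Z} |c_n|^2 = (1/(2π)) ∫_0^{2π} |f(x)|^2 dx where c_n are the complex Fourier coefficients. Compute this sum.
Σ |c_n|^2 = 181/2

Parseval equates the L^2 energy of f (normalised by 1/(2π)) with the ℓ^2 sum of its Fourier coefficients: (1/(2π)) ∫_0^{2π} |f|^2 = Σ |c_n|^2.
Compute the left side: (1/(2π)) [∫_0^π 10^2 dx + ∫_π^{2π} (-9)^2 dx] = (1/(2π)) · (100π + 81π) = (100 + 81)/2 = 181/2.
So Σ_{n ∈ Z} |c_n|^2 = 181/2.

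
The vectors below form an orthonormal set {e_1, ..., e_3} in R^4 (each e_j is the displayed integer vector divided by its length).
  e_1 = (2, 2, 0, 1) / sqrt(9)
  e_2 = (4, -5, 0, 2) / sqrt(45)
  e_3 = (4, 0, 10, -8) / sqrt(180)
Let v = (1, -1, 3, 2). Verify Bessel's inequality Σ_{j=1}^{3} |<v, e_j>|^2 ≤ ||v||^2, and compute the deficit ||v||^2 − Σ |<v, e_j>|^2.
Σ |<v, e_j>|^2 = 6; ||v||^2 = 15; deficit = 9

Write each e_j = u_j / sqrt(<u_j, u_j>) where u_j is the displayed integer vector. Then <v, e_j> = <v, u_j> / sqrt(<u_j, u_j>), so |<v, e_j>|^2 = <v, u_j>^2 / <u_j, u_j>.
Coefficients: <v, e_1> = 2/sqrt(9), <v, e_2> = 13/sqrt(45), <v, e_3> = 18/sqrt(180).
Square and sum: Σ |<v, e_j>|^2 = 6.
Compute ||v||^2 = v·v = 15.
Deficit = 15 − 6 = 9 ≥ 0, confirming Bessel's inequality. (The deficit equals ||v − Σ <v,e_j> e_j||^2, the squared distance from v to span{e_j}.)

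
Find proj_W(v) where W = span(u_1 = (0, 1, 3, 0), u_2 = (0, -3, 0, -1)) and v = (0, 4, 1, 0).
proj_W(v) = (0, 331/91, 102/91, 99/91)

Set up U = [u_1 | ... | u_2] ∈ R^(4×2). The projector onto W = col(U) is P = U (U^T U)^(-1) U^T.
Compute U^T U =
  [10, -3]
  [-3, 10],
and U^T v = (7, -12).
Solve U^T U · c = U^T v for the coefficients: c = (34/91, -99/91). The projection is proj_W(v) = U c.
Check: (v - proj_W(v)) · u_1 = 0  (should be 0).
Check: (v - proj_W(v)) · u_2 = 0  (should be 0).
Result: proj_W(v) = (0, 331/91, 102/91, 99/91).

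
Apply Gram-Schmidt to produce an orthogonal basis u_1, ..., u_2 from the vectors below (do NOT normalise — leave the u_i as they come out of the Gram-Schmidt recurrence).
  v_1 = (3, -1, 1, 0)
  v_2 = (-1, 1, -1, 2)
Orthogonal basis:
  u_1 = (3, -1, 1, 0)
  u_2 = (4/11, 6/11, -6/11, 2)

Apply the Gram-Schmidt recurrence
  u_1 = v_1
  u_i = v_i − Σ_{j<i} ((v_i · u_j) / (u_j · u_j)) · u_j.

Step by step this gives:
  u_1 = (3, -1, 1, 0)
  u_2 = (4/11, 6/11, -6/11, 2)

Orthogonality check:
  u_2 · u_1 = 0 (should be 0)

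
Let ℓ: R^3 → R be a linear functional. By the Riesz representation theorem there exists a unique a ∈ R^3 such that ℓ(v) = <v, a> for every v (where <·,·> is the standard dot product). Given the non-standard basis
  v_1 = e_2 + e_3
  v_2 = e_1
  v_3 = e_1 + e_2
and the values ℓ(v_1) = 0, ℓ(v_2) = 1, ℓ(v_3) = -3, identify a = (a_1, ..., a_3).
a = (1, -4, 4)

Write a = (a_1, ..., a_3) in the standard basis. For each basis vector v_i, ℓ(v_i) = <v_i, a> is a linear equation in the a_j's. Collect the n equations into a matrix system V a = ℓ, where row i of V is v_i (expressed in the standard basis). Since V is invertible (lower-triangular with 1s on the diagonal, up to permutation), solve by back-substitution:
  V =
[[0, 1, 1],
 [1, 0, 0],
 [1, 1, 0]]
  V a = (0, 1, -3)
Solving gives a = (1, -4, 4).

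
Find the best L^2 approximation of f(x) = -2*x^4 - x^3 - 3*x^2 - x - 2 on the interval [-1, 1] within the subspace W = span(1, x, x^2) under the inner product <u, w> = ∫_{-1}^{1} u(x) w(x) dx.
g(x) = -33*x^2/7 - 8*x/5 - 64/35

The best approximation g ∈ W is the orthogonal projection of f onto W. Writing g = a_0 + a_1 x + a_2 x^2, the coefficients solve the normal equations G · a = b where
  G_{ij} = <φ_i, φ_j> and b_i = <f, φ_i>, with φ_0 = 1, φ_1 = x, φ_2 = x^2.
G =
  [2, 0, 2/3]
  [0, 2/3, 0]
  [2/3, 0, 2/5],
b = (-34/5, -16/15, -326/105).
Solving gives a_0 = -64/35, a_1 = -8/5, a_2 = -33/7, so
  g(x) = -33*x^2/7 - 8*x/5 - 64/35.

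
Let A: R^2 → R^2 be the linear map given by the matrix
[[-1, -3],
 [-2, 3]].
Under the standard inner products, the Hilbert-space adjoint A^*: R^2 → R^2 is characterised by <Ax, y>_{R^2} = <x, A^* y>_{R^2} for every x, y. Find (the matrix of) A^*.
A^* = A^T =
[[-1, -2],
 [-3, 3]]

For real matrices with standard dot products, the defining identity <Ax, y> = <x, A^* y> gives (Ax)^T y = x^T (A^*) y, i.e. x^T A^T y = x^T (A^*) y. Since this holds for all x, y, we must have A^* = A^T. Therefore
A^* =
[[-1, -2],
 [-3, 3]].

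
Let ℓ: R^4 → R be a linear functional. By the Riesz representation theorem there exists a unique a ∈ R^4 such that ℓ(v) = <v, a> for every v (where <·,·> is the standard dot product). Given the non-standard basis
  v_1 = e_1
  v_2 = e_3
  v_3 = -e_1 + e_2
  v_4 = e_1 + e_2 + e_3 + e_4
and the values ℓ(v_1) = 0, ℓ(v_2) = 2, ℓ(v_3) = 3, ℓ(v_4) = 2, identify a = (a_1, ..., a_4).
a = (0, 3, 2, -3)

Write a = (a_1, ..., a_4) in the standard basis. For each basis vector v_i, ℓ(v_i) = <v_i, a> is a linear equation in the a_j's. Collect the n equations into a matrix system V a = ℓ, where row i of V is v_i (expressed in the standard basis). Since V is invertible (lower-triangular with 1s on the diagonal, up to permutation), solve by back-substitution:
  V =
[[1, 0, 0, 0],
 [0, 0, 1, 0],
 [-1, 1, 0, 0],
 [1, 1, 1, 1]]
  V a = (0, 2, 3, 2)
Solving gives a = (0, 3, 2, -3).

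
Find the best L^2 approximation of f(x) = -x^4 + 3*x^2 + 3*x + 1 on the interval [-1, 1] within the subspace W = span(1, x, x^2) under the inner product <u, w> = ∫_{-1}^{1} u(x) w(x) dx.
g(x) = 15*x^2/7 + 3*x + 38/35

The best approximation g ∈ W is the orthogonal projection of f onto W. Writing g = a_0 + a_1 x + a_2 x^2, the coefficients solve the normal equations G · a = b where
  G_{ij} = <φ_i, φ_j> and b_i = <f, φ_i>, with φ_0 = 1, φ_1 = x, φ_2 = x^2.
G =
  [2, 0, 2/3]
  [0, 2/3, 0]
  [2/3, 0, 2/5],
b = (18/5, 2, 166/105).
Solving gives a_0 = 38/35, a_1 = 3, a_2 = 15/7, so
  g(x) = 15*x^2/7 + 3*x + 38/35.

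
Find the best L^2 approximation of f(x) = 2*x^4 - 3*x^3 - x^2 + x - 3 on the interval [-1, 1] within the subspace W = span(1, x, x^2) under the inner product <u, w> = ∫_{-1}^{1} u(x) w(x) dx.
g(x) = 5*x^2/7 - 4*x/5 - 111/35

The best approximation g ∈ W is the orthogonal projection of f onto W. Writing g = a_0 + a_1 x + a_2 x^2, the coefficients solve the normal equations G · a = b where
  G_{ij} = <φ_i, φ_j> and b_i = <f, φ_i>, with φ_0 = 1, φ_1 = x, φ_2 = x^2.
G =
  [2, 0, 2/3]
  [0, 2/3, 0]
  [2/3, 0, 2/5],
b = (-88/15, -8/15, -64/35).
Solving gives a_0 = -111/35, a_1 = -4/5, a_2 = 5/7, so
  g(x) = 5*x^2/7 - 4*x/5 - 111/35.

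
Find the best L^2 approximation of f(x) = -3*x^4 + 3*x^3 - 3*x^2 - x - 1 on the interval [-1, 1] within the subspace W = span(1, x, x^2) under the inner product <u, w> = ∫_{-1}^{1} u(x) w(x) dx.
g(x) = -39*x^2/7 + 4*x/5 - 26/35

The best approximation g ∈ W is the orthogonal projection of f onto W. Writing g = a_0 + a_1 x + a_2 x^2, the coefficients solve the normal equations G · a = b where
  G_{ij} = <φ_i, φ_j> and b_i = <f, φ_i>, with φ_0 = 1, φ_1 = x, φ_2 = x^2.
G =
  [2, 0, 2/3]
  [0, 2/3, 0]
  [2/3, 0, 2/5],
b = (-26/5, 8/15, -286/105).
Solving gives a_0 = -26/35, a_1 = 4/5, a_2 = -39/7, so
  g(x) = -39*x^2/7 + 4*x/5 - 26/35.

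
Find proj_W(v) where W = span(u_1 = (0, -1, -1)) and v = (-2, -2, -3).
proj_W(v) = (0, -5/2, -5/2)

Set up U = [u_1 | ... | u_1] ∈ R^(3×1). The projector onto W = col(U) is P = U (U^T U)^(-1) U^T.
Compute U^T U =
  [2],
and U^T v = (5).
Solve U^T U · c = U^T v for the coefficients: c = (5/2). The projection is proj_W(v) = U c.
Check: (v - proj_W(v)) · u_1 = 0  (should be 0).
Result: proj_W(v) = (0, -5/2, -5/2).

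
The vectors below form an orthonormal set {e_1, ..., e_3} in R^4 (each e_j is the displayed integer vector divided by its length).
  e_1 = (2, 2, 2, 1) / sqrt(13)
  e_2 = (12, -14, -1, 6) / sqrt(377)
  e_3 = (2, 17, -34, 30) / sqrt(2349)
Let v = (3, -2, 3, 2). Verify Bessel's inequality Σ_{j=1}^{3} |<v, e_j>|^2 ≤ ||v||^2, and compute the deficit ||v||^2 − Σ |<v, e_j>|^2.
Σ |<v, e_j>|^2 = 1937/81; ||v||^2 = 26; deficit = 169/81

Write each e_j = u_j / sqrt(<u_j, u_j>) where u_j is the displayed integer vector. Then <v, e_j> = <v, u_j> / sqrt(<u_j, u_j>), so |<v, e_j>|^2 = <v, u_j>^2 / <u_j, u_j>.
Coefficients: <v, e_1> = 10/sqrt(13), <v, e_2> = 73/sqrt(377), <v, e_3> = -70/sqrt(2349).
Square and sum: Σ |<v, e_j>|^2 = 1937/81.
Compute ||v||^2 = v·v = 26.
Deficit = 26 − 1937/81 = 169/81 ≥ 0, confirming Bessel's inequality. (The deficit equals ||v − Σ <v,e_j> e_j||^2, the squared distance from v to span{e_j}.)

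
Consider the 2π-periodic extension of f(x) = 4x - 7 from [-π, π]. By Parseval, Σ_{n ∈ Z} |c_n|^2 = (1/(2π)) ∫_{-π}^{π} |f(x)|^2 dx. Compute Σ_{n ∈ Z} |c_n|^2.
Σ |c_n|^2 = 16π^2/3 + 49

Expand and integrate term by term over [-π, π]:
  ∫ (4x)^2 dx = 16·(2π^3/3); ∫ 2·4·(-7)·x dx = 0 (odd integrand); ∫ (-7)^2 dx = 49·2π.
So (1/(2π)) ∫_{-π}^{π} (4x - 7)^2 dx = 16π^2/3 + 49 = 16π^2/3 + 49.
Parseval ⇒ Σ |c_n|^2 = 16π^2/3 + 49.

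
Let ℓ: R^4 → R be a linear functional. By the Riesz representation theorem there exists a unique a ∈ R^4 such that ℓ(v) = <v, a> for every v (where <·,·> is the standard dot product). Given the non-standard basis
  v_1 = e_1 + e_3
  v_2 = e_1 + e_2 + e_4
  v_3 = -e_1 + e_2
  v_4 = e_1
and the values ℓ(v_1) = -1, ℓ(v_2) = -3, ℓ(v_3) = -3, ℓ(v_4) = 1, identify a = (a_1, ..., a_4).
a = (1, -2, -2, -2)

Write a = (a_1, ..., a_4) in the standard basis. For each basis vector v_i, ℓ(v_i) = <v_i, a> is a linear equation in the a_j's. Collect the n equations into a matrix system V a = ℓ, where row i of V is v_i (expressed in the standard basis). Since V is invertible (lower-triangular with 1s on the diagonal, up to permutation), solve by back-substitution:
  V =
[[1, 0, 1, 0],
 [1, 1, 0, 1],
 [-1, 1, 0, 0],
 [1, 0, 0, 0]]
  V a = (-1, -3, -3, 1)
Solving gives a = (1, -2, -2, -2).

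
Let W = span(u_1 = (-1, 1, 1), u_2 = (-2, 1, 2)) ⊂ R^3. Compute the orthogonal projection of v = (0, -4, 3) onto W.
proj_W(v) = (-3/2, -4, 3/2)

Set up U = [u_1 | ... | u_2] ∈ R^(3×2). The projector onto W = col(U) is P = U (U^T U)^(-1) U^T.
Compute U^T U =
  [3, 5]
  [5, 9],
and U^T v = (-1, 2).
Solve U^T U · c = U^T v for the coefficients: c = (-19/2, 11/2). The projection is proj_W(v) = U c.
Check: (v - proj_W(v)) · u_1 = 0  (should be 0).
Check: (v - proj_W(v)) · u_2 = 0  (should be 0).
Result: proj_W(v) = (-3/2, -4, 3/2).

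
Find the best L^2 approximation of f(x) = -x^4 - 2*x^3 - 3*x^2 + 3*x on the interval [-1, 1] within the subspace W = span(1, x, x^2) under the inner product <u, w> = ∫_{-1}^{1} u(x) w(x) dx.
g(x) = -27*x^2/7 + 9*x/5 + 3/35

The best approximation g ∈ W is the orthogonal projection of f onto W. Writing g = a_0 + a_1 x + a_2 x^2, the coefficients solve the normal equations G · a = b where
  G_{ij} = <φ_i, φ_j> and b_i = <f, φ_i>, with φ_0 = 1, φ_1 = x, φ_2 = x^2.
G =
  [2, 0, 2/3]
  [0, 2/3, 0]
  [2/3, 0, 2/5],
b = (-12/5, 6/5, -52/35).
Solving gives a_0 = 3/35, a_1 = 9/5, a_2 = -27/7, so
  g(x) = -27*x^2/7 + 9*x/5 + 3/35.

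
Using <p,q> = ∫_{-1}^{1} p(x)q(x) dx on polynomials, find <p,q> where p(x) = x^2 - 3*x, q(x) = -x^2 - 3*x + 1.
<p,q> = 94/15

Expand the product: p(x)·q(x) = -x^4 + 10*x^2 - 3*x.
∫_{-1}^{1} of each monomial x^k gives [2/(k+1) if k even, 0 if k odd]. Integrating term-by-term (or equivalently evaluating the antiderivative F(x) = -x^5/5 + 10*x^3/3 - 3*x^2/2 at the endpoints):
  F(1) − F(−1) = 49/30 − (-139/30) = 94/15.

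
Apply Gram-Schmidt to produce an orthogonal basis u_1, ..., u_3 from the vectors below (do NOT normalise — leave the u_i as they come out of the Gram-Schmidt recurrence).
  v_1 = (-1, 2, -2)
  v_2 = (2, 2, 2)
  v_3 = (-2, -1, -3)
Orthogonal basis:
  u_1 = (-1, 2, -2)
  u_2 = (16/9, 22/9, 14/9)
  u_3 = (4/13, -1/13, -3/13)

Apply the Gram-Schmidt recurrence
  u_1 = v_1
  u_i = v_i − Σ_{j<i} ((v_i · u_j) / (u_j · u_j)) · u_j.

Step by step this gives:
  u_1 = (-1, 2, -2)
  u_2 = (16/9, 22/9, 14/9)
  u_3 = (4/13, -1/13, -3/13)

Orthogonality check:
  u_2 · u_1 = 0 (should be 0)
  u_3 · u_1 = 0 (should be 0)
  u_3 · u_2 = 0 (should be 0)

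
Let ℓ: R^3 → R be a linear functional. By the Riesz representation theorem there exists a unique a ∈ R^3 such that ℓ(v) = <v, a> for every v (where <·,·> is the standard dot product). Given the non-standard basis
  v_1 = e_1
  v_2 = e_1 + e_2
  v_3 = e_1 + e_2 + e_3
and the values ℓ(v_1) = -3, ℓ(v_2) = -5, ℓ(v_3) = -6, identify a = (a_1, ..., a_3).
a = (-3, -2, -1)

Write a = (a_1, ..., a_3) in the standard basis. For each basis vector v_i, ℓ(v_i) = <v_i, a> is a linear equation in the a_j's. Collect the n equations into a matrix system V a = ℓ, where row i of V is v_i (expressed in the standard basis). Since V is invertible (lower-triangular with 1s on the diagonal, up to permutation), solve by back-substitution:
  V =
[[1, 0, 0],
 [1, 1, 0],
 [1, 1, 1]]
  V a = (-3, -5, -6)
Solving gives a = (-3, -2, -1).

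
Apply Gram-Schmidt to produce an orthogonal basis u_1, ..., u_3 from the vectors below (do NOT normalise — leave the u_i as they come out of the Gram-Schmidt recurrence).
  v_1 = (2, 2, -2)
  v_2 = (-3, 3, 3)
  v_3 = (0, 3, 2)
Orthogonal basis:
  u_1 = (2, 2, -2)
  u_2 = (-2, 4, 2)
  u_3 = (1, 0, 1)

Apply the Gram-Schmidt recurrence
  u_1 = v_1
  u_i = v_i − Σ_{j<i} ((v_i · u_j) / (u_j · u_j)) · u_j.

Step by step this gives:
  u_1 = (2, 2, -2)
  u_2 = (-2, 4, 2)
  u_3 = (1, 0, 1)

Orthogonality check:
  u_2 · u_1 = 0 (should be 0)
  u_3 · u_1 = 0 (should be 0)
  u_3 · u_2 = 0 (should be 0)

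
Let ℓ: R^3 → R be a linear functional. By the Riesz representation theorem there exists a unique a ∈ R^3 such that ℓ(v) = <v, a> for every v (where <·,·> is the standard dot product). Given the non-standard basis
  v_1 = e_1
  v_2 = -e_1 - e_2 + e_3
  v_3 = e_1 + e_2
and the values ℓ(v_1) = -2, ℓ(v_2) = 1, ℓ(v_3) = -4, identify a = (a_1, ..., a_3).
a = (-2, -2, -3)

Write a = (a_1, ..., a_3) in the standard basis. For each basis vector v_i, ℓ(v_i) = <v_i, a> is a linear equation in the a_j's. Collect the n equations into a matrix system V a = ℓ, where row i of V is v_i (expressed in the standard basis). Since V is invertible (lower-triangular with 1s on the diagonal, up to permutation), solve by back-substitution:
  V =
[[1, 0, 0],
 [-1, -1, 1],
 [1, 1, 0]]
  V a = (-2, 1, -4)
Solving gives a = (-2, -2, -3).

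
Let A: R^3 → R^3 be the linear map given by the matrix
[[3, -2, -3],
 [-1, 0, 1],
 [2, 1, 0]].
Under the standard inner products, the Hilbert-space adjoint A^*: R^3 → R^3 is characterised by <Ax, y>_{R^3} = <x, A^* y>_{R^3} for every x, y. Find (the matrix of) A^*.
A^* = A^T =
[[3, -1, 2],
 [-2, 0, 1],
 [-3, 1, 0]]

For real matrices with standard dot products, the defining identity <Ax, y> = <x, A^* y> gives (Ax)^T y = x^T (A^*) y, i.e. x^T A^T y = x^T (A^*) y. Since this holds for all x, y, we must have A^* = A^T. Therefore
A^* =
[[3, -1, 2],
 [-2, 0, 1],
 [-3, 1, 0]].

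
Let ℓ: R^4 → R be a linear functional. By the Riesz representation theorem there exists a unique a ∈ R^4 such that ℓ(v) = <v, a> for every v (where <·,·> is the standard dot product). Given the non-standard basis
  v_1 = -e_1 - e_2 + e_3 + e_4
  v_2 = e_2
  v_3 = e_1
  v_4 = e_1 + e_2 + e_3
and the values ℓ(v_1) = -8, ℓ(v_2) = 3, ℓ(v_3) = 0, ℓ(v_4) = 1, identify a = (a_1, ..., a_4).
a = (0, 3, -2, -3)

Write a = (a_1, ..., a_4) in the standard basis. For each basis vector v_i, ℓ(v_i) = <v_i, a> is a linear equation in the a_j's. Collect the n equations into a matrix system V a = ℓ, where row i of V is v_i (expressed in the standard basis). Since V is invertible (lower-triangular with 1s on the diagonal, up to permutation), solve by back-substitution:
  V =
[[-1, -1, 1, 1],
 [0, 1, 0, 0],
 [1, 0, 0, 0],
 [1, 1, 1, 0]]
  V a = (-8, 3, 0, 1)
Solving gives a = (0, 3, -2, -3).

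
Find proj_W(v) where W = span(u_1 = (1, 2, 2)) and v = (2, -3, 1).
proj_W(v) = (-2/9, -4/9, -4/9)

Set up U = [u_1 | ... | u_1] ∈ R^(3×1). The projector onto W = col(U) is P = U (U^T U)^(-1) U^T.
Compute U^T U =
  [9],
and U^T v = (-2).
Solve U^T U · c = U^T v for the coefficients: c = (-2/9). The projection is proj_W(v) = U c.
Check: (v - proj_W(v)) · u_1 = 0  (should be 0).
Result: proj_W(v) = (-2/9, -4/9, -4/9).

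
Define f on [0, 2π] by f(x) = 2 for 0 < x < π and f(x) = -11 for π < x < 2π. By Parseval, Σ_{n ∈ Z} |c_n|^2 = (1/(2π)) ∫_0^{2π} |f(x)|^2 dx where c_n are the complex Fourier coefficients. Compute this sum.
Σ |c_n|^2 = 125/2

Parseval equates the L^2 energy of f (normalised by 1/(2π)) with the ℓ^2 sum of its Fourier coefficients: (1/(2π)) ∫_0^{2π} |f|^2 = Σ |c_n|^2.
Compute the left side: (1/(2π)) [∫_0^π 2^2 dx + ∫_π^{2π} (-11)^2 dx] = (1/(2π)) · (4π + 121π) = (4 + 121)/2 = 125/2.
So Σ_{n ∈ Z} |c_n|^2 = 125/2.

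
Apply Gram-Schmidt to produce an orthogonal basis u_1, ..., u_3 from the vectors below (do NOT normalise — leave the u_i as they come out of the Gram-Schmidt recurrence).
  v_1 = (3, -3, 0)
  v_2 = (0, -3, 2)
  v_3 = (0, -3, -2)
Orthogonal basis:
  u_1 = (3, -3, 0)
  u_2 = (-3/2, -3/2, 2)
  u_3 = (-24/17, -24/17, -36/17)

Apply the Gram-Schmidt recurrence
  u_1 = v_1
  u_i = v_i − Σ_{j<i} ((v_i · u_j) / (u_j · u_j)) · u_j.

Step by step this gives:
  u_1 = (3, -3, 0)
  u_2 = (-3/2, -3/2, 2)
  u_3 = (-24/17, -24/17, -36/17)

Orthogonality check:
  u_2 · u_1 = 0 (should be 0)
  u_3 · u_1 = 0 (should be 0)
  u_3 · u_2 = 0 (should be 0)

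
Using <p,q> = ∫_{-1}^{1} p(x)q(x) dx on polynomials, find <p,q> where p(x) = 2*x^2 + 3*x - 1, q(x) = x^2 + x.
<p,q> = 32/15

Expand the product: p(x)·q(x) = 2*x^4 + 5*x^3 + 2*x^2 - x.
∫_{-1}^{1} of each monomial x^k gives [2/(k+1) if k even, 0 if k odd]. Integrating term-by-term (or equivalently evaluating the antiderivative F(x) = 2*x^5/5 + 5*x^4/4 + 2*x^3/3 - x^2/2 at the endpoints):
  F(1) − F(−1) = 109/60 − (-19/60) = 32/15.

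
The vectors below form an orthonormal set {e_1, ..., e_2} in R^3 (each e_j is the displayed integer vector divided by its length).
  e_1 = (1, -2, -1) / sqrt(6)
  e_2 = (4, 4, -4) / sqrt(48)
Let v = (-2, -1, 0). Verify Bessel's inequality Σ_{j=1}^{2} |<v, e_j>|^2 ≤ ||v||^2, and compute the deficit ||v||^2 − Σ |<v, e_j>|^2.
Σ |<v, e_j>|^2 = 3; ||v||^2 = 5; deficit = 2

Write each e_j = u_j / sqrt(<u_j, u_j>) where u_j is the displayed integer vector. Then <v, e_j> = <v, u_j> / sqrt(<u_j, u_j>), so |<v, e_j>|^2 = <v, u_j>^2 / <u_j, u_j>.
Coefficients: <v, e_1> = 0/sqrt(6), <v, e_2> = -12/sqrt(48).
Square and sum: Σ |<v, e_j>|^2 = 3.
Compute ||v||^2 = v·v = 5.
Deficit = 5 − 3 = 2 ≥ 0, confirming Bessel's inequality. (The deficit equals ||v − Σ <v,e_j> e_j||^2, the squared distance from v to span{e_j}.)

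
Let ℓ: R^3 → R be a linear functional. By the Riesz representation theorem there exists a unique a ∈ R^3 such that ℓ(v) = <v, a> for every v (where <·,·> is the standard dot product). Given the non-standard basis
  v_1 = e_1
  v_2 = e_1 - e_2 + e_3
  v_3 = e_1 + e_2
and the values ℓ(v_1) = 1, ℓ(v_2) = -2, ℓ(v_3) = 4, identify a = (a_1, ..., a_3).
a = (1, 3, 0)

Write a = (a_1, ..., a_3) in the standard basis. For each basis vector v_i, ℓ(v_i) = <v_i, a> is a linear equation in the a_j's. Collect the n equations into a matrix system V a = ℓ, where row i of V is v_i (expressed in the standard basis). Since V is invertible (lower-triangular with 1s on the diagonal, up to permutation), solve by back-substitution:
  V =
[[1, 0, 0],
 [1, -1, 1],
 [1, 1, 0]]
  V a = (1, -2, 4)
Solving gives a = (1, 3, 0).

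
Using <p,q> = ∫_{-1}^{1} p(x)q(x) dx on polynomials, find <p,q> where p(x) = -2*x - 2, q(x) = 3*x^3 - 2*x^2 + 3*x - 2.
<p,q> = 64/15

Expand the product: p(x)·q(x) = -6*x^4 - 2*x^3 - 2*x^2 - 2*x + 4.
∫_{-1}^{1} of each monomial x^k gives [2/(k+1) if k even, 0 if k odd]. Integrating term-by-term (or equivalently evaluating the antiderivative F(x) = -6*x^5/5 - x^4/2 - 2*x^3/3 - x^2 + 4*x at the endpoints):
  F(1) − F(−1) = 19/30 − (-109/30) = 64/15.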